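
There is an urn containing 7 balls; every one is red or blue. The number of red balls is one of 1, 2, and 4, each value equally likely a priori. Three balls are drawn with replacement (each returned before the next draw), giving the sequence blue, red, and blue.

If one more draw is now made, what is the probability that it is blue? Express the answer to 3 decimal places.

Under each hypothesis, the probability of the observed sequence is: P(data | r = 1) = (6/7)(1/7)(6/7) = 0.10496; P(data | r = 2) = (5/7)(2/7)(5/7) = 0.14577; P(data | r = 4) = (3/7)(4/7)(3/7) = 0.10496.
The prior-weighted likelihoods are 1/3 · 0.10496 = 0.034985, 1/3 · 0.14577 = 0.048591, 1/3 · 0.10496 = 0.034985; with total 0.11856.
Dividing through by the total gives posterior P(r = 1 | data) = 0.29508, P(r = 2 | data) = 0.40984, P(r = 4 | data) = 0.29508.
Averaging over the posterior, P(blue next | data) = (6/7)(0.29508) + (5/7)(0.40984) + (3/7)(0.29508) = 0.67213.

0.672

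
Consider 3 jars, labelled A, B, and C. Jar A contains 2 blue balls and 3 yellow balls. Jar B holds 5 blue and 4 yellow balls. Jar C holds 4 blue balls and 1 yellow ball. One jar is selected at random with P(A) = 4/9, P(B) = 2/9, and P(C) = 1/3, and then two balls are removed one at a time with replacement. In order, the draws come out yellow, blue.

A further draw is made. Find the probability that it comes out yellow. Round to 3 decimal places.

For each hypothesis, P(data | H) works out to: P(data | jar A) = (3/5)(2/5) = 0.24; P(data | jar B) = (4/9)(5/9) = 0.24691; P(data | jar C) = (1/5)(4/5) = 0.16.
The prior-weighted likelihoods are 4/9 · 0.24 = 0.10667, 2/9 · 0.24691 = 0.05487, 1/3 · 0.16 = 0.053333; these sum to 0.21487.
Normalising, the posterior is P(jar A | data) = 0.49642, P(jar B | data) = 0.25536, P(jar C | data) = 0.24821.
Averaging over the posterior, P(yellow next | data) = (3/5)(0.49642) + (4/9)(0.25536) + (1/5)(0.24821) = 0.46099.

0.461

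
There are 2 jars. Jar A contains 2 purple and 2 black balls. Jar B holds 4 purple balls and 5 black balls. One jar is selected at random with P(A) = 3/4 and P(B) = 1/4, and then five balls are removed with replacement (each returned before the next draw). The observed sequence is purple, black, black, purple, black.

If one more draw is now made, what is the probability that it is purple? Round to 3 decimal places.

0.485

For each hypothesis, P(data | H) works out to: P(data | jar A) = (2/4)(2/4)(2/4)(2/4)(2/4) = 0.03125; P(data | jar B) = (4/9)(5/9)(5/9)(4/9)(5/9) = 0.03387.
Multiplying each by its prior: 3/4 · 0.03125 = 0.023438, 1/4 · 0.03387 = 0.0084675; with total 0.031905.
The posterior is then P(jar A | data) = 0.7346, P(jar B | data) = 0.2654.
So P(purple next | data) = Σ P(purple next | H) P(H | data) = (1/2)(0.7346) + (4/9)(0.2654) = 0.48526.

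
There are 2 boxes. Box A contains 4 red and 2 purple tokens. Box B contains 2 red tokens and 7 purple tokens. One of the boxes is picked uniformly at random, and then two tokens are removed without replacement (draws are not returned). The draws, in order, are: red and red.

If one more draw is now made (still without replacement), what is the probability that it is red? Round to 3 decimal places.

0.468

The likelihood of the observed sequence under each hypothesis: P(data | box A) = (4/6)(3/5) = 2/5; P(data | box B) = (2/9)(1/8) = 1/36.
The prior-weighted likelihoods are 1/2 · 2/5 = 1/5, 1/2 · 1/36 = 1/72; summing to 77/360.
Normalising, the posterior is P(box A | data) = 72/77, P(box B | data) = 5/77.
The predictive probability is P(red next | data) = (1/2)(72/77) + (0)(5/77) = 36/77.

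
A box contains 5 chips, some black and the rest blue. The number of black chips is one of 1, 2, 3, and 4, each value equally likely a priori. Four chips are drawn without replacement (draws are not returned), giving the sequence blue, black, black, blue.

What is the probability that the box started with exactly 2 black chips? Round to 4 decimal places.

0.5000

The likelihood of the observed sequence under each hypothesis: P(data | r = 1) = (4/5)(1/4)(0/3) = 0; P(data | r = 2) = (3/5)(2/4)(1/3)(2/2) = 1/10; P(data | r = 3) = (2/5)(3/4)(2/3)(1/2) = 1/10; P(data | r = 4) = (1/5)(4/4)(3/3)(0/2) = 0.
The prior-weighted likelihoods are 1/4 · 0 = 0, 1/4 · 1/10 = 1/40, 1/4 · 1/10 = 1/40, 1/4 · 0 = 0; these sum to 1/20.
Therefore the posterior P(r = 2 | data) = (1/40) / (1/20) = 1/2.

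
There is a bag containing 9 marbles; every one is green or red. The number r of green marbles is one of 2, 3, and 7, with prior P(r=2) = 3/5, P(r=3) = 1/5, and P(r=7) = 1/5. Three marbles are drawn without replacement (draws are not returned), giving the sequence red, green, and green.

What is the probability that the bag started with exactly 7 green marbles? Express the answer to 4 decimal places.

0.5185

The likelihood of the observed sequence under each hypothesis: P(data | r = 2) = (7/9)(2/8)(1/7) = 1/36; P(data | r = 3) = (6/9)(3/8)(2/7) = 1/14; P(data | r = 7) = (2/9)(7/8)(6/7) = 1/6.
The prior-weighted likelihoods are 3/5 · 1/36 = 1/60, 1/5 · 1/14 = 1/70, 1/5 · 1/6 = 1/30; these sum to 9/140.
So P(r = 7 | data) = (1/30) / (9/140) = 14/27.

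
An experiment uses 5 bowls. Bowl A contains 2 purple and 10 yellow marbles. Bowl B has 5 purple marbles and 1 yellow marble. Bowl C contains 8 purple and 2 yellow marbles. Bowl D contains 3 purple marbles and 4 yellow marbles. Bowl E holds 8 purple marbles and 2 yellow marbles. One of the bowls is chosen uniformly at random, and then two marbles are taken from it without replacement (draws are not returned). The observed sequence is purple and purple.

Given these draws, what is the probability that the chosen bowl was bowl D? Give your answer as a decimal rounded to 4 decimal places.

0.0690

For each hypothesis, P(data | H) works out to: P(data | bowl A) = (2/12)(1/11) = 0.015152; P(data | bowl B) = (5/6)(4/5) = 0.66667; P(data | bowl C) = (8/10)(7/9) = 0.62222; P(data | bowl D) = (3/7)(2/6) = 0.14286; P(data | bowl E) = (8/10)(7/9) = 0.62222.
The prior-weighted likelihoods are 1/5 · 0.015152 = 0.0030303, 1/5 · 0.66667 = 0.13333, 1/5 · 0.62222 = 0.12444, 1/5 · 0.14286 = 0.028571, 1/5 · 0.62222 = 0.12444; summing to 0.41382.
Therefore the posterior P(bowl D | data) = (0.028571) / (0.41382) = 0.069042.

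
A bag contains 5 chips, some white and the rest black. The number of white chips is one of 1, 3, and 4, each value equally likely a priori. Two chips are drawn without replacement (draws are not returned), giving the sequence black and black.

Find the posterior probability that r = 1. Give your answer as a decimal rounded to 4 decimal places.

0.8571

Under each hypothesis, the probability of the observed sequence is: P(data | r = 1) = (4/5)(3/4) = 3/5; P(data | r = 3) = (2/5)(1/4) = 1/10; P(data | r = 4) = (1/5)(0/4) = 0.
Multiplying each by its prior: 1/3 · 3/5 = 1/5, 1/3 · 1/10 = 1/30, 1/3 · 0 = 0; with total 7/30.
Therefore the posterior P(r = 1 | data) = (1/5) / (7/30) = 6/7.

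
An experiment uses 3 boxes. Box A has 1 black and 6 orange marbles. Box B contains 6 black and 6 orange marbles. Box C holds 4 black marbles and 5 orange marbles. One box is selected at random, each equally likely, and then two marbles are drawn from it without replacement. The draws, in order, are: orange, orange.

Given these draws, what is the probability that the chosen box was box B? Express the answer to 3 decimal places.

0.186

Under each hypothesis, the probability of the observed sequence is: P(data | box A) = (6/7)(5/6) = 0.71429; P(data | box B) = (6/12)(5/11) = 0.22727; P(data | box C) = (5/9)(4/8) = 0.27778.
Multiplying each by its prior: 1/3 · 0.71429 = 0.2381, 1/3 · 0.22727 = 0.075758, 1/3 · 0.27778 = 0.092593; these sum to 0.40645.
Hence P(box B | data) = (0.075758) / (0.40645) = 0.18639.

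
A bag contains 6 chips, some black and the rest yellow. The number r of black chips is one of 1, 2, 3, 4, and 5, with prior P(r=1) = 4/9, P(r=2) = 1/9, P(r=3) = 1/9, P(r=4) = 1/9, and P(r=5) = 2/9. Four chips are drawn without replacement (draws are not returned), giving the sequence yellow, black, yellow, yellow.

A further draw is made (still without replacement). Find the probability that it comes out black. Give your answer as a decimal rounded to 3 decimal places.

0.137

The likelihood of the observed sequence under each hypothesis: P(data | r = 1) = (5/6)(1/5)(4/4)(3/3) = 1/6; P(data | r = 2) = (4/6)(2/5)(3/4)(2/3) = 2/15; P(data | r = 3) = (3/6)(3/5)(2/4)(1/3) = 1/20; P(data | r = 4) = (2/6)(4/5)(1/4)(0/3) = 0; P(data | r = 5) = (1/6)(5/5)(0/4) = 0.
Weighting by the prior gives 4/9 · 1/6 = 2/27, 1/9 · 2/15 = 2/135, 1/9 · 1/20 = 1/180, 1/9 · 0 = 0, 2/9 · 0 = 0; with total 17/180.
Normalising, the posterior is P(r = 1 | data) = 40/51, P(r = 2 | data) = 8/51, P(r = 3 | data) = 1/17, P(r = 4 | data) = 0, P(r = 5 | data) = 0.
So P(black next | data) = Σ P(black next | H) P(H | data) = (0)(40/51) + (1/2)(8/51) + (1)(1/17) = 7/51.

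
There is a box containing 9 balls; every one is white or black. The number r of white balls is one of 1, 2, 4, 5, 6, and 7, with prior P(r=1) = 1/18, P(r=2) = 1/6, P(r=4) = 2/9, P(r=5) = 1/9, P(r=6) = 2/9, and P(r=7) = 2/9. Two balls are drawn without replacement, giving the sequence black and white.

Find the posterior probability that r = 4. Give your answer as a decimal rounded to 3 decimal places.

For each hypothesis, P(data | H) works out to: P(data | r = 1) = (8/9)(1/8) = 1/9; P(data | r = 2) = (7/9)(2/8) = 7/36; P(data | r = 4) = (5/9)(4/8) = 5/18; P(data | r = 5) = (4/9)(5/8) = 5/18; P(data | r = 6) = (3/9)(6/8) = 1/4; P(data | r = 7) = (2/9)(7/8) = 7/36.
Weighting by the prior gives 1/18 · 1/9 = 1/162, 1/6 · 7/36 = 7/216, 2/9 · 5/18 = 5/81, 1/9 · 5/18 = 5/162, 2/9 · 1/4 = 1/18, 2/9 · 7/36 = 7/162; summing to 149/648.
By Bayes' rule, P(r = 4 | data) = (5/81) / (149/648) = 40/149.

0.268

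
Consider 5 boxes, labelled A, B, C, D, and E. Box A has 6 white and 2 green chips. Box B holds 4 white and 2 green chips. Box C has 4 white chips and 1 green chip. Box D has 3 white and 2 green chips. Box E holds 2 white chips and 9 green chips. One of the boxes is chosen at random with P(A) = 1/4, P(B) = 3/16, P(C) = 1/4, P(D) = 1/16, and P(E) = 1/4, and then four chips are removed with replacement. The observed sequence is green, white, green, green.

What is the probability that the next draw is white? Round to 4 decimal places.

0.3437

Under each hypothesis, the probability of the observed sequence is: P(data | box A) = (2/8)(6/8)(2/8)(2/8) = 0.011719; P(data | box B) = (2/6)(4/6)(2/6)(2/6) = 0.024691; P(data | box C) = (1/5)(4/5)(1/5)(1/5) = 0.0064; P(data | box D) = (2/5)(3/5)(2/5)(2/5) = 0.0384; P(data | box E) = (9/11)(2/11)(9/11)(9/11) = 0.099583.
Multiplying each by its prior: 1/4 · 0.011719 = 0.0029297, 3/16 · 0.024691 = 0.0046296, 1/4 · 0.0064 = 0.0016, 1/16 · 0.0384 = 0.0024, 1/4 · 0.099583 = 0.024896; these sum to 0.036455.
The posterior is then P(box A | data) = 0.080364, P(box B | data) = 0.127, P(box C | data) = 0.04389, P(box D | data) = 0.065834, P(box E | data) = 0.68292.
So P(white next | data) = Σ P(white next | H) P(H | data) = (3/4)(0.080364) + (2/3)(0.127) + (4/5)(0.04389) + (3/5)(0.065834) + (2/11)(0.68292) = 0.34372.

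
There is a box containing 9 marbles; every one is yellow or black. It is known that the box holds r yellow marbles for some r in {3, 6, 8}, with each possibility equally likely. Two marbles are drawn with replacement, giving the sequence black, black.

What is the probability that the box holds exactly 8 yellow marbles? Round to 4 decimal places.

0.0217

For each hypothesis, P(data | H) works out to: P(data | r = 3) = (6/9)(6/9) = 4/9; P(data | r = 6) = (3/9)(3/9) = 1/9; P(data | r = 8) = (1/9)(1/9) = 1/81.
Multiplying each by its prior: 1/3 · 4/9 = 4/27, 1/3 · 1/9 = 1/27, 1/3 · 1/81 = 1/243; with total 46/243.
Hence P(r = 8 | data) = (1/243) / (46/243) = 1/46.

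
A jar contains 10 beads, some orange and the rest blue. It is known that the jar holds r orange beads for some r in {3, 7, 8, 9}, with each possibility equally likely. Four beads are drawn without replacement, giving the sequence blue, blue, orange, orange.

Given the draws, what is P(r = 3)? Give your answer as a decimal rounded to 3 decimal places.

Compute the likelihood of the observed sequence for each case: P(data | r = 3) = (7/10)(6/9)(3/8)(2/7) = 1/20; P(data | r = 7) = (3/10)(2/9)(7/8)(6/7) = 1/20; P(data | r = 8) = (2/10)(1/9)(8/8)(7/7) = 1/45; P(data | r = 9) = (1/10)(0/9) = 0.
The prior-weighted likelihoods are 1/4 · 1/20 = 1/80, 1/4 · 1/20 = 1/80, 1/4 · 1/45 = 1/180, 1/4 · 0 = 0; with total 11/360.
Therefore the posterior P(r = 3 | data) = (1/80) / (11/360) = 9/22.

0.409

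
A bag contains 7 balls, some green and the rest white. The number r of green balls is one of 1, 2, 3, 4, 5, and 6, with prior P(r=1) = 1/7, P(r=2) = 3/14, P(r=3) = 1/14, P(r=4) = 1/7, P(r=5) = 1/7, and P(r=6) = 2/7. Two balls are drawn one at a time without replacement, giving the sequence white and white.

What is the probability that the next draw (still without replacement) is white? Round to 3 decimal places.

0.616

For each hypothesis, P(data | H) works out to: P(data | r = 1) = (6/7)(5/6) = 5/7; P(data | r = 2) = (5/7)(4/6) = 10/21; P(data | r = 3) = (4/7)(3/6) = 2/7; P(data | r = 4) = (3/7)(2/6) = 1/7; P(data | r = 5) = (2/7)(1/6) = 1/21; P(data | r = 6) = (1/7)(0/6) = 0.
Multiplying each by its prior: 1/7 · 5/7 = 5/49, 3/14 · 10/21 = 5/49, 1/14 · 2/7 = 1/49, 1/7 · 1/7 = 1/49, 1/7 · 1/21 = 1/147, 2/7 · 0 = 0; these sum to 37/147.
Normalising, the posterior is P(r = 1 | data) = 15/37, P(r = 2 | data) = 15/37, P(r = 3 | data) = 3/37, P(r = 4 | data) = 3/37, P(r = 5 | data) = 1/37, P(r = 6 | data) = 0.
Averaging over the posterior, P(white next | data) = (4/5)(15/37) + (3/5)(15/37) + (2/5)(3/37) + (1/5)(3/37) + (0)(1/37) = 114/185.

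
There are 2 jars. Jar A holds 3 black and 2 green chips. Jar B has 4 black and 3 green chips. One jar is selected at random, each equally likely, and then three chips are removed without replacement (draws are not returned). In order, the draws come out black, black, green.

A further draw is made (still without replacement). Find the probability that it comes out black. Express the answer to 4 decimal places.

0.5000

Compute the likelihood of the observed sequence for each case: P(data | jar A) = (3/5)(2/4)(2/3) = 1/5; P(data | jar B) = (4/7)(3/6)(3/5) = 6/35.
Multiplying each by its prior: 1/2 · 1/5 = 1/10, 1/2 · 6/35 = 3/35; summing to 13/70.
Dividing through by the total gives posterior P(jar A | data) = 7/13, P(jar B | data) = 6/13.
The predictive probability is P(black next | data) = (1/2)(7/13) + (1/2)(6/13) = 1/2.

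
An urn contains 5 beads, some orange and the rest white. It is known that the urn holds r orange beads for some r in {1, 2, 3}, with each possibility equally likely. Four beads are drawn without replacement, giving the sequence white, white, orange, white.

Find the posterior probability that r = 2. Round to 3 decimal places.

The likelihood of the observed sequence under each hypothesis: P(data | r = 1) = (4/5)(3/4)(1/3)(2/2) = 1/5; P(data | r = 2) = (3/5)(2/4)(2/3)(1/2) = 1/10; P(data | r = 3) = (2/5)(1/4)(3/3)(0/2) = 0.
The prior-weighted likelihoods are 1/3 · 1/5 = 1/15, 1/3 · 1/10 = 1/30, 1/3 · 0 = 0; summing to 1/10.
Hence P(r = 2 | data) = (1/30) / (1/10) = 1/3.

0.333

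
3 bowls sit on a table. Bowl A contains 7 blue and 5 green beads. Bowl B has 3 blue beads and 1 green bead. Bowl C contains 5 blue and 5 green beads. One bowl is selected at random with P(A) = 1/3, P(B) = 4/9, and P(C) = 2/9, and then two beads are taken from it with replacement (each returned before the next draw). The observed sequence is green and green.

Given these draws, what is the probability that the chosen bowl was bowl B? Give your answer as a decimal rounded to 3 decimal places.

0.197

Under each hypothesis, the probability of the observed sequence is: P(data | bowl A) = (5/12)(5/12) = 25/144; P(data | bowl B) = (1/4)(1/4) = 1/16; P(data | bowl C) = (5/10)(5/10) = 1/4.
The prior-weighted likelihoods are 1/3 · 25/144 = 25/432, 4/9 · 1/16 = 1/36, 2/9 · 1/4 = 1/18; with total 61/432.
Therefore the posterior P(bowl B | data) = (1/36) / (61/432) = 12/61.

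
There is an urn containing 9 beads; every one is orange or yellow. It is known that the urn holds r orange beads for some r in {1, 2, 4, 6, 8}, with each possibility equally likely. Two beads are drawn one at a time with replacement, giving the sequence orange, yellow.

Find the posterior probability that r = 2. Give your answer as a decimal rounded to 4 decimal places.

0.2059

Compute the likelihood of the observed sequence for each case: P(data | r = 1) = (1/9)(8/9) = 8/81; P(data | r = 2) = (2/9)(7/9) = 14/81; P(data | r = 4) = (4/9)(5/9) = 20/81; P(data | r = 6) = (6/9)(3/9) = 2/9; P(data | r = 8) = (8/9)(1/9) = 8/81.
Multiplying each by its prior: 1/5 · 8/81 = 8/405, 1/5 · 14/81 = 14/405, 1/5 · 20/81 = 4/81, 1/5 · 2/9 = 2/45, 1/5 · 8/81 = 8/405; with total 68/405.
Hence P(r = 2 | data) = (14/405) / (68/405) = 7/34.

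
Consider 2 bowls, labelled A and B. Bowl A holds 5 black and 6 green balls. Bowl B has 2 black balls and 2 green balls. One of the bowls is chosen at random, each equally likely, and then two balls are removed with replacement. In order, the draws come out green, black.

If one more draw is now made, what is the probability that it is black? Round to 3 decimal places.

For each hypothesis, P(data | H) works out to: P(data | bowl A) = (6/11)(5/11) = 30/121; P(data | bowl B) = (2/4)(2/4) = 1/4.
Weighting by the prior gives 1/2 · 30/121 = 15/121, 1/2 · 1/4 = 1/8; with total 241/968.
The posterior is then P(bowl A | data) = 0.49793, P(bowl B | data) = 0.50207.
So P(black next | data) = Σ P(black next | H) P(H | data) = (5/11)(0.49793) + (1/2)(0.50207) = 0.47737.

0.477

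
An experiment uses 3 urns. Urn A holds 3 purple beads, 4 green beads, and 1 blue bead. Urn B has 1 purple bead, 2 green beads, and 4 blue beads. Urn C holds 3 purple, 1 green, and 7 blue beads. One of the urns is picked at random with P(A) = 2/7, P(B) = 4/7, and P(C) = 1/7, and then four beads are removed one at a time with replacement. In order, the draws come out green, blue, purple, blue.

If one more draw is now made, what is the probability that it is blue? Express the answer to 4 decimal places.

0.5431

Compute the likelihood of the observed sequence for each case: P(data | urn A) = (4/8)(1/8)(3/8)(1/8) = 0.0029297; P(data | urn B) = (2/7)(4/7)(1/7)(4/7) = 0.013328; P(data | urn C) = (1/11)(7/11)(3/11)(7/11) = 0.01004.
The prior-weighted likelihoods are 2/7 · 0.0029297 = 0.00083705, 4/7 · 0.013328 = 0.0076159, 1/7 · 0.01004 = 0.0014343; these sum to 0.0098873.
The posterior is then P(urn A | data) = 0.08466, P(urn B | data) = 0.77027, P(urn C | data) = 0.14507.
Averaging over the posterior, P(blue next | data) = (1/8)(0.08466) + (4/7)(0.77027) + (7/11)(0.14507) = 0.54305.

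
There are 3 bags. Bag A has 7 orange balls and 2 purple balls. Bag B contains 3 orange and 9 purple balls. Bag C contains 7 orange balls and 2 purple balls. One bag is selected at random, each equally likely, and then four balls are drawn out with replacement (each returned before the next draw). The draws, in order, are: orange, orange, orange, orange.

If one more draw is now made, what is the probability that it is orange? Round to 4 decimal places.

0.7750

Compute the likelihood of the observed sequence for each case: P(data | bag A) = (7/9)(7/9)(7/9)(7/9) = 0.36595; P(data | bag B) = (3/12)(3/12)(3/12)(3/12) = 0.0039062; P(data | bag C) = (7/9)(7/9)(7/9)(7/9) = 0.36595.
The prior-weighted likelihoods are 1/3 · 0.36595 = 0.12198, 1/3 · 0.0039062 = 0.0013021, 1/3 · 0.36595 = 0.12198; with total 0.24527.
Normalising, the posterior is P(bag A | data) = 0.49735, P(bag B | data) = 0.0053088, P(bag C | data) = 0.49735.
Averaging over the posterior, P(orange next | data) = (7/9)(0.49735) + (1/4)(0.0053088) + (7/9)(0.49735) = 0.77498.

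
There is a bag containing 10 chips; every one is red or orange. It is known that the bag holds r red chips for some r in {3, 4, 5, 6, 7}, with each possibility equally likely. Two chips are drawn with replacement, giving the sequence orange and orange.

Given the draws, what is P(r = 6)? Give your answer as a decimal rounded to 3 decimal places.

The likelihood of the observed sequence under each hypothesis: P(data | r = 3) = (7/10)(7/10) = 49/100; P(data | r = 4) = (6/10)(6/10) = 9/25; P(data | r = 5) = (5/10)(5/10) = 1/4; P(data | r = 6) = (4/10)(4/10) = 4/25; P(data | r = 7) = (3/10)(3/10) = 9/100.
The prior-weighted likelihoods are 1/5 · 49/100 = 49/500, 1/5 · 9/25 = 9/125, 1/5 · 1/4 = 1/20, 1/5 · 4/25 = 4/125, 1/5 · 9/100 = 9/500; summing to 27/100.
Therefore the posterior P(r = 6 | data) = (4/125) / (27/100) = 16/135.

0.119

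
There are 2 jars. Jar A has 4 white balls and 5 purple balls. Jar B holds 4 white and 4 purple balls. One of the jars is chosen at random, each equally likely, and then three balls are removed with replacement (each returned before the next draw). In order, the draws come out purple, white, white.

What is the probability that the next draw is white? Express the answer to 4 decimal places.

0.4740

Under each hypothesis, the probability of the observed sequence is: P(data | jar A) = (5/9)(4/9)(4/9) = 0.10974; P(data | jar B) = (4/8)(4/8)(4/8) = 0.125.
Weighting by the prior gives 1/2 · 0.10974 = 0.05487, 1/2 · 0.125 = 0.0625; these sum to 0.11737.
Normalising, the posterior is P(jar A | data) = 0.46749, P(jar B | data) = 0.53251.
So P(white next | data) = Σ P(white next | H) P(H | data) = (4/9)(0.46749) + (1/2)(0.53251) = 0.47403.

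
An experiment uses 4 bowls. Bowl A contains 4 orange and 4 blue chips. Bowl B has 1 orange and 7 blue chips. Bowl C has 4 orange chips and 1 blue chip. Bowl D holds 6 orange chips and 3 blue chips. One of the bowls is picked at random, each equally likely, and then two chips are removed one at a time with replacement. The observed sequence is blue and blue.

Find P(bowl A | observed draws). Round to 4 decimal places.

0.2143

Compute the likelihood of the observed sequence for each case: P(data | bowl A) = (4/8)(4/8) = 0.25; P(data | bowl B) = (7/8)(7/8) = 0.76562; P(data | bowl C) = (1/5)(1/5) = 0.04; P(data | bowl D) = (3/9)(3/9) = 0.11111.
Weighting by the prior gives 1/4 · 0.25 = 0.0625, 1/4 · 0.76562 = 0.19141, 1/4 · 0.04 = 0.01, 1/4 · 0.11111 = 0.027778; with total 0.29168.
So P(bowl A | data) = (0.0625) / (0.29168) = 0.21427.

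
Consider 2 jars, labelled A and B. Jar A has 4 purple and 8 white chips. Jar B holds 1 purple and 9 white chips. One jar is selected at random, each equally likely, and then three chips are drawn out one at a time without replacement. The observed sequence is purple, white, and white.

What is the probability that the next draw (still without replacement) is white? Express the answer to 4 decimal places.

Under each hypothesis, the probability of the observed sequence is: P(data | jar A) = (4/12)(8/11)(7/10) = 28/165; P(data | jar B) = (1/10)(9/9)(8/8) = 1/10.
The prior-weighted likelihoods are 1/2 · 28/165 = 14/165, 1/2 · 1/10 = 1/20; these sum to 89/660.
The posterior is then P(jar A | data) = 56/89, P(jar B | data) = 33/89.
The predictive probability is P(white next | data) = (2/3)(56/89) + (1)(33/89) = 211/267.

0.7903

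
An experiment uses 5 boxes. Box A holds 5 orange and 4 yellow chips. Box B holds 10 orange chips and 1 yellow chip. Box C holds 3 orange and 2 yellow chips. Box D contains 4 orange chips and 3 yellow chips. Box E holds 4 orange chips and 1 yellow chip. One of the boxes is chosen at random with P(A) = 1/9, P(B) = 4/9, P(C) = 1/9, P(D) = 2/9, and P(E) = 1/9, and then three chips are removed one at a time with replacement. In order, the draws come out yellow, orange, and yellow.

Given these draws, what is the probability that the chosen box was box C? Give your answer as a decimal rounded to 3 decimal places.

0.201

The likelihood of the observed sequence under each hypothesis: P(data | box A) = (4/9)(5/9)(4/9) = 0.10974; P(data | box B) = (1/11)(10/11)(1/11) = 0.0075131; P(data | box C) = (2/5)(3/5)(2/5) = 0.096; P(data | box D) = (3/7)(4/7)(3/7) = 0.10496; P(data | box E) = (1/5)(4/5)(1/5) = 0.032.
Weighting by the prior gives 1/9 · 0.10974 = 0.012193, 4/9 · 0.0075131 = 0.0033392, 1/9 · 0.096 = 0.010667, 2/9 · 0.10496 = 0.023324, 1/9 · 0.032 = 0.0035556; with total 0.053078.
Hence P(box C | data) = (0.010667) / (0.053078) = 0.20096.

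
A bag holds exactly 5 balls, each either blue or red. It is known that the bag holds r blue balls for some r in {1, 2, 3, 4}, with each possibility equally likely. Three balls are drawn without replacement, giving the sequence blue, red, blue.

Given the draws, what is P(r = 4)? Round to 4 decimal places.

Compute the likelihood of the observed sequence for each case: P(data | r = 1) = (1/5)(4/4)(0/3) = 0; P(data | r = 2) = (2/5)(3/4)(1/3) = 1/10; P(data | r = 3) = (3/5)(2/4)(2/3) = 1/5; P(data | r = 4) = (4/5)(1/4)(3/3) = 1/5.
The prior-weighted likelihoods are 1/4 · 0 = 0, 1/4 · 1/10 = 1/40, 1/4 · 1/5 = 1/20, 1/4 · 1/5 = 1/20; with total 1/8.
Hence P(r = 4 | data) = (1/20) / (1/8) = 2/5.

0.4000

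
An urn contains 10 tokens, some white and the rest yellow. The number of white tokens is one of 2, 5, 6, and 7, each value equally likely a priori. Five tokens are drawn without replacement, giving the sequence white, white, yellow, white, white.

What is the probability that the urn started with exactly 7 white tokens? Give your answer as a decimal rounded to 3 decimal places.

0.553

Under each hypothesis, the probability of the observed sequence is: P(data | r = 2) = (2/10)(1/9)(8/8)(0/7) = 0; P(data | r = 5) = (5/10)(4/9)(5/8)(3/7)(2/6) = 0.019841; P(data | r = 6) = (6/10)(5/9)(4/8)(4/7)(3/6) = 0.047619; P(data | r = 7) = (7/10)(6/9)(3/8)(5/7)(4/6) = 0.083333.
The prior-weighted likelihoods are 1/4 · 0 = 0, 1/4 · 0.019841 = 0.0049603, 1/4 · 0.047619 = 0.011905, 1/4 · 0.083333 = 0.020833; with total 0.037698.
Hence P(r = 7 | data) = (0.020833) / (0.037698) = 0.55263.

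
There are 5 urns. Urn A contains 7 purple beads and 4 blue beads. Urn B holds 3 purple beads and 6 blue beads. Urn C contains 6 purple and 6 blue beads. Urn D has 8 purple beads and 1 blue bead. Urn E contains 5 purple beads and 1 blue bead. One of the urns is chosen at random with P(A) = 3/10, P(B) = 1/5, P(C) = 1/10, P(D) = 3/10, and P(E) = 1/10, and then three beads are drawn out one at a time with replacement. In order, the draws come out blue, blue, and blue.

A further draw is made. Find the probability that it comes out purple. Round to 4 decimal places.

The likelihood of the observed sequence under each hypothesis: P(data | urn A) = (4/11)(4/11)(4/11) = 0.048084; P(data | urn B) = (6/9)(6/9)(6/9) = 0.2963; P(data | urn C) = (6/12)(6/12)(6/12) = 0.125; P(data | urn D) = (1/9)(1/9)(1/9) = 0.0013717; P(data | urn E) = (1/6)(1/6)(1/6) = 0.0046296.
The prior-weighted likelihoods are 3/10 · 0.048084 = 0.014425, 1/5 · 0.2963 = 0.059259, 1/10 · 0.125 = 0.0125, 3/10 · 0.0013717 = 0.00041152, 1/10 · 0.0046296 = 0.00046296; with total 0.087059.
Dividing through by the total gives posterior P(urn A | data) = 0.1657, P(urn B | data) = 0.68068, P(urn C | data) = 0.14358, P(urn D | data) = 0.0047269, P(urn E | data) = 0.0053178.
The predictive probability is P(purple next | data) = (7/11)(0.1657) + (1/3)(0.68068) + (1/2)(0.14358) + (8/9)(0.0047269) + (5/6)(0.0053178) = 0.41276.

0.4128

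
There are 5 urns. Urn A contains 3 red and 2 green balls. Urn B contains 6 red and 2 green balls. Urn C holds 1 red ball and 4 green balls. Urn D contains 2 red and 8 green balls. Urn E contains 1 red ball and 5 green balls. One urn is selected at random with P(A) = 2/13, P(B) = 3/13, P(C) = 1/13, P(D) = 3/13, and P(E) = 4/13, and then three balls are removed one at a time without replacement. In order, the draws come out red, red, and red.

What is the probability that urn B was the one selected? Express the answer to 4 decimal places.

Compute the likelihood of the observed sequence for each case: P(data | urn A) = (3/5)(2/4)(1/3) = 1/10; P(data | urn B) = (6/8)(5/7)(4/6) = 5/14; P(data | urn C) = (1/5)(0/4) = 0; P(data | urn D) = (2/10)(1/9)(0/8) = 0; P(data | urn E) = (1/6)(0/5) = 0.
The prior-weighted likelihoods are 2/13 · 1/10 = 1/65, 3/13 · 5/14 = 15/182, 1/13 · 0 = 0, 3/13 · 0 = 0, 4/13 · 0 = 0; with total 89/910.
Therefore the posterior P(urn B | data) = (15/182) / (89/910) = 75/89.

0.8427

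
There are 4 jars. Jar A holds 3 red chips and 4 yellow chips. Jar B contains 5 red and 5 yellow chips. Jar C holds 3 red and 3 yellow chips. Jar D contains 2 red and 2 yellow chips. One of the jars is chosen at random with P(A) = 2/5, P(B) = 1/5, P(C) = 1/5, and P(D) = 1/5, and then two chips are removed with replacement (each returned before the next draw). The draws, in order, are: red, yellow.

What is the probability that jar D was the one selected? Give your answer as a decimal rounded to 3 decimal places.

0.202

Under each hypothesis, the probability of the observed sequence is: P(data | jar A) = (3/7)(4/7) = 12/49; P(data | jar B) = (5/10)(5/10) = 1/4; P(data | jar C) = (3/6)(3/6) = 1/4; P(data | jar D) = (2/4)(2/4) = 1/4.
The prior-weighted likelihoods are 2/5 · 12/49 = 24/245, 1/5 · 1/4 = 1/20, 1/5 · 1/4 = 1/20, 1/5 · 1/4 = 1/20; with total 243/980.
So P(jar D | data) = (1/20) / (243/980) = 49/243.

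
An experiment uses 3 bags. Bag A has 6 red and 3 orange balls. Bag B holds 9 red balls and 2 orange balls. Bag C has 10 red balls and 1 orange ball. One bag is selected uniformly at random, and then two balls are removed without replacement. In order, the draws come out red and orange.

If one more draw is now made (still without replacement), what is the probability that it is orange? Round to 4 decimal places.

The likelihood of the observed sequence under each hypothesis: P(data | bag A) = (6/9)(3/8) = 1/4; P(data | bag B) = (9/11)(2/10) = 9/55; P(data | bag C) = (10/11)(1/10) = 1/11.
The prior-weighted likelihoods are 1/3 · 1/4 = 1/12, 1/3 · 9/55 = 3/55, 1/3 · 1/11 = 1/33; with total 37/220.
Normalising, the posterior is P(bag A | data) = 55/111, P(bag B | data) = 12/37, P(bag C | data) = 20/111.
The predictive probability is P(orange next | data) = (2/7)(55/111) + (1/9)(12/37) + (0)(20/111) = 46/259.

0.1776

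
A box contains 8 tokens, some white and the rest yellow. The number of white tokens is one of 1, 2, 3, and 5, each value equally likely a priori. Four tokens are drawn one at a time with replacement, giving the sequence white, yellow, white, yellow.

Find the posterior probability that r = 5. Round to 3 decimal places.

Under each hypothesis, the probability of the observed sequence is: P(data | r = 1) = (1/8)(7/8)(1/8)(7/8) = 0.011963; P(data | r = 2) = (2/8)(6/8)(2/8)(6/8) = 0.035156; P(data | r = 3) = (3/8)(5/8)(3/8)(5/8) = 0.054932; P(data | r = 5) = (5/8)(3/8)(5/8)(3/8) = 0.054932.
Multiplying each by its prior: 1/4 · 0.011963 = 0.0029907, 1/4 · 0.035156 = 0.0087891, 1/4 · 0.054932 = 0.013733, 1/4 · 0.054932 = 0.013733; summing to 0.039246.
Therefore the posterior P(r = 5 | data) = (0.013733) / (0.039246) = 0.34992.

0.350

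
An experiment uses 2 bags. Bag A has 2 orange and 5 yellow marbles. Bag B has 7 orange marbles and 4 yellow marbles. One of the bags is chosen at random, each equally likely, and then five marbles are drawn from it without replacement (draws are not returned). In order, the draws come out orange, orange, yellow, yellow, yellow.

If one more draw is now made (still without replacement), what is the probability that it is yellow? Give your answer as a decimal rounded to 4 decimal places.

For each hypothesis, P(data | H) works out to: P(data | bag A) = (2/7)(1/6)(5/5)(4/4)(3/3) = 0.047619; P(data | bag B) = (7/11)(6/10)(4/9)(3/8)(2/7) = 0.018182.
Multiplying each by its prior: 1/2 · 0.047619 = 0.02381, 1/2 · 0.018182 = 0.0090909; summing to 0.0329.
The posterior is then P(bag A | data) = 0.72368, P(bag B | data) = 0.27632.
So P(yellow next | data) = Σ P(yellow next | H) P(H | data) = (1)(0.72368) + (1/6)(0.27632) = 0.76974.

0.7697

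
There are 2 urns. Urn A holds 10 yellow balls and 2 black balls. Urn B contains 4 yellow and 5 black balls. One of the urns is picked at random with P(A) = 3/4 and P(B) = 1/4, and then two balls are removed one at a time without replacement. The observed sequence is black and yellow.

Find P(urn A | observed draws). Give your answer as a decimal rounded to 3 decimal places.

The likelihood of the observed sequence under each hypothesis: P(data | urn A) = (2/12)(10/11) = 5/33; P(data | urn B) = (5/9)(4/8) = 5/18.
Weighting by the prior gives 3/4 · 5/33 = 5/44, 1/4 · 5/18 = 5/72; these sum to 145/792.
So P(urn A | data) = (5/44) / (145/792) = 18/29.

0.621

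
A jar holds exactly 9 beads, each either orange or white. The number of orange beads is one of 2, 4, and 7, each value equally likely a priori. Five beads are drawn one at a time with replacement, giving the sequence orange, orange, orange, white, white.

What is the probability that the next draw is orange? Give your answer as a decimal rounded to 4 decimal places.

0.5545

Under each hypothesis, the probability of the observed sequence is: P(data | r = 2) = (2/9)(2/9)(2/9)(7/9)(7/9) = 0.0066386; P(data | r = 4) = (4/9)(4/9)(4/9)(5/9)(5/9) = 0.027096; P(data | r = 7) = (7/9)(7/9)(7/9)(2/9)(2/9) = 0.023235.
Multiplying each by its prior: 1/3 · 0.0066386 = 0.0022129, 1/3 · 0.027096 = 0.009032, 1/3 · 0.023235 = 0.007745; with total 0.01899.
Dividing through by the total gives posterior P(r = 2 | data) = 0.11653, P(r = 4 | data) = 0.47562, P(r = 7 | data) = 0.40785.
The predictive probability is P(orange next | data) = (2/9)(0.11653) + (4/9)(0.47562) + (7/9)(0.40785) = 0.5545.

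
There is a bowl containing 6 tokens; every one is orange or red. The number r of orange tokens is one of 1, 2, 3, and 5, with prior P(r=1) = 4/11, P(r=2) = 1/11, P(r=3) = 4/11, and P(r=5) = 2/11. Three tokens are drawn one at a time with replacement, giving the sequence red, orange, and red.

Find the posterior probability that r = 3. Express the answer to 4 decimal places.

Under each hypothesis, the probability of the observed sequence is: P(data | r = 1) = (5/6)(1/6)(5/6) = 0.11574; P(data | r = 2) = (4/6)(2/6)(4/6) = 0.14815; P(data | r = 3) = (3/6)(3/6)(3/6) = 0.125; P(data | r = 5) = (1/6)(5/6)(1/6) = 0.023148.
Weighting by the prior gives 4/11 · 0.11574 = 0.042088, 1/11 · 0.14815 = 0.013468, 4/11 · 0.125 = 0.045455, 2/11 · 0.023148 = 0.0042088; with total 0.10522.
Hence P(r = 3 | data) = (0.045455) / (0.10522) = 0.432.

0.4320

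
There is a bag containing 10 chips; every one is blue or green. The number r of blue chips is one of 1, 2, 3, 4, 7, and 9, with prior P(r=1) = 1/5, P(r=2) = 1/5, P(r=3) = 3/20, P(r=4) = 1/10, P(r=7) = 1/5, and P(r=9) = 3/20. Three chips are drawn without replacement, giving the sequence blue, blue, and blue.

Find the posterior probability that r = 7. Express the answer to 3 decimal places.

Compute the likelihood of the observed sequence for each case: P(data | r = 1) = (1/10)(0/9) = 0; P(data | r = 2) = (2/10)(1/9)(0/8) = 0; P(data | r = 3) = (3/10)(2/9)(1/8) = 0.0083333; P(data | r = 4) = (4/10)(3/9)(2/8) = 0.033333; P(data | r = 7) = (7/10)(6/9)(5/8) = 0.29167; P(data | r = 9) = (9/10)(8/9)(7/8) = 0.7.
Weighting by the prior gives 1/5 · 0 = 0, 1/5 · 0 = 0, 3/20 · 0.0083333 = 0.00125, 1/10 · 0.033333 = 0.0033333, 1/5 · 0.29167 = 0.058333, 3/20 · 0.7 = 0.105; with total 0.16792.
So P(r = 7 | data) = (0.058333) / (0.16792) = 0.34739.

0.347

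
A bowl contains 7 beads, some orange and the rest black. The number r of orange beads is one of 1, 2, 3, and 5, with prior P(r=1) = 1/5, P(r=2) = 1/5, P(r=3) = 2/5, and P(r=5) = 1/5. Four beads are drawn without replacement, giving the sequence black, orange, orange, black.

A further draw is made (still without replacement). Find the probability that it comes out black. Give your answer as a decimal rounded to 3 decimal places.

0.607

The likelihood of the observed sequence under each hypothesis: P(data | r = 1) = (6/7)(1/6)(0/5) = 0; P(data | r = 2) = (5/7)(2/6)(1/5)(4/4) = 1/21; P(data | r = 3) = (4/7)(3/6)(2/5)(3/4) = 3/35; P(data | r = 5) = (2/7)(5/6)(4/5)(1/4) = 1/21.
Weighting by the prior gives 1/5 · 0 = 0, 1/5 · 1/21 = 1/105, 2/5 · 3/35 = 6/175, 1/5 · 1/21 = 1/105; summing to 4/75.
The posterior is then P(r = 1 | data) = 0, P(r = 2 | data) = 5/28, P(r = 3 | data) = 9/14, P(r = 5 | data) = 5/28.
So P(black next | data) = Σ P(black next | H) P(H | data) = (1)(5/28) + (2/3)(9/14) + (0)(5/28) = 17/28.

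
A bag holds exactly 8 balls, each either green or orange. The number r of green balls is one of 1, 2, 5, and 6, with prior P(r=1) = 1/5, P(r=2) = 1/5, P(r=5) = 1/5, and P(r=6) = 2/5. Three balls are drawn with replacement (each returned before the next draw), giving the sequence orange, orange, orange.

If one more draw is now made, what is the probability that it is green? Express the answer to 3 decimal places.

The likelihood of the observed sequence under each hypothesis: P(data | r = 1) = (7/8)(7/8)(7/8) = 0.66992; P(data | r = 2) = (6/8)(6/8)(6/8) = 0.42188; P(data | r = 5) = (3/8)(3/8)(3/8) = 0.052734; P(data | r = 6) = (2/8)(2/8)(2/8) = 0.015625.
Multiplying each by its prior: 1/5 · 0.66992 = 0.13398, 1/5 · 0.42188 = 0.084375, 1/5 · 0.052734 = 0.010547, 2/5 · 0.015625 = 0.00625; these sum to 0.23516.
Normalising, the posterior is P(r = 1 | data) = 0.56977, P(r = 2 | data) = 0.3588, P(r = 5 | data) = 0.04485, P(r = 6 | data) = 0.026578.
The predictive probability is P(green next | data) = (1/8)(0.56977) + (1/4)(0.3588) + (5/8)(0.04485) + (3/4)(0.026578) = 0.20889.

0.209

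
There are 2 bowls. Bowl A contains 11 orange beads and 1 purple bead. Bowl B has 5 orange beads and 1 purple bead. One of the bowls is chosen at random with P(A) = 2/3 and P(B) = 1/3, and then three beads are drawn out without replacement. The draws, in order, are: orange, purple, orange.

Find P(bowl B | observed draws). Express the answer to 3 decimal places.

The likelihood of the observed sequence under each hypothesis: P(data | bowl A) = (11/12)(1/11)(10/10) = 1/12; P(data | bowl B) = (5/6)(1/5)(4/4) = 1/6.
Multiplying each by its prior: 2/3 · 1/12 = 1/18, 1/3 · 1/6 = 1/18; with total 1/9.
By Bayes' rule, P(bowl B | data) = (1/18) / (1/9) = 1/2.

0.500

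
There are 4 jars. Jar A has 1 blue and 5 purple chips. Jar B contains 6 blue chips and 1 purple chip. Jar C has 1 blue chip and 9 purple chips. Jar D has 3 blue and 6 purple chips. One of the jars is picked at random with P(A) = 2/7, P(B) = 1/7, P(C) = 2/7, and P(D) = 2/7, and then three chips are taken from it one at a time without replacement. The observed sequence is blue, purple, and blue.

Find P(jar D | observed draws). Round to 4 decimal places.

Under each hypothesis, the probability of the observed sequence is: P(data | jar A) = (1/6)(5/5)(0/4) = 0; P(data | jar B) = (6/7)(1/6)(5/5) = 1/7; P(data | jar C) = (1/10)(9/9)(0/8) = 0; P(data | jar D) = (3/9)(6/8)(2/7) = 1/14.
The prior-weighted likelihoods are 2/7 · 0 = 0, 1/7 · 1/7 = 1/49, 2/7 · 0 = 0, 2/7 · 1/14 = 1/49; summing to 2/49.
Therefore the posterior P(jar D | data) = (1/49) / (2/49) = 1/2.

0.5000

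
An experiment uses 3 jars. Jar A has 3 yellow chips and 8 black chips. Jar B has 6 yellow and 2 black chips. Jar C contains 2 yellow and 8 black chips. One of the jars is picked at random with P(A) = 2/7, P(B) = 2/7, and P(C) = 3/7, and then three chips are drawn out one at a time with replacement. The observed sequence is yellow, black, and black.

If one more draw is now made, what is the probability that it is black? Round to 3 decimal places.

0.705

For each hypothesis, P(data | H) works out to: P(data | jar A) = (3/11)(8/11)(8/11) = 0.14425; P(data | jar B) = (6/8)(2/8)(2/8) = 0.046875; P(data | jar C) = (2/10)(8/10)(8/10) = 0.128.
Multiplying each by its prior: 2/7 · 0.14425 = 0.041215, 2/7 · 0.046875 = 0.013393, 3/7 · 0.128 = 0.054857; with total 0.10946.
Dividing through by the total gives posterior P(jar A | data) = 0.37651, P(jar B | data) = 0.12235, P(jar C | data) = 0.50114.
So P(black next | data) = Σ P(black next | H) P(H | data) = (8/11)(0.37651) + (1/4)(0.12235) + (4/5)(0.50114) = 0.70533.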